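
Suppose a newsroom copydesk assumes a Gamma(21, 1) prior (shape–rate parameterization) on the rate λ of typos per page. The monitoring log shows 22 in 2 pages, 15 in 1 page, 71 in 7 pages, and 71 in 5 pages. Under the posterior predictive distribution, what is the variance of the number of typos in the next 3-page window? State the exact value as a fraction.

1425/32

Total count: 22 + 15 + 71 + 71 = 179.
Total exposure: 2 + 1 + 7 + 5 = 15 pages.
Gamma(α, β) with Poisson data over total exposure Σt gives posterior Gamma(α+Σx, β+Σt) = Gamma(200, 16).
The posterior predictive for a window of length T is Negative Binomial with variance T·α'·(β'+T)/β'² = 3·200·19/256 = 1425/32.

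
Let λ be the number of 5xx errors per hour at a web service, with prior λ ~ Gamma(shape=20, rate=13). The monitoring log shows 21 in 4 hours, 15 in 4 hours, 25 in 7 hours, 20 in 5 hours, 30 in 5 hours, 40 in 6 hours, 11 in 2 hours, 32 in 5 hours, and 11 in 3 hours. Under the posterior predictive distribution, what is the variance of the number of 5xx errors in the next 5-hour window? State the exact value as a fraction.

Total count: 21 + 15 + 25 + 20 + 30 + 40 + 11 + 32 + 11 = 205.
Total exposure: 4 + 4 + 7 + 5 + 5 + 6 + 2 + 5 + 3 = 41 hours.
By Gamma–Poisson conjugacy, the posterior is Gamma(α + Σx, β + Σt) = Gamma(20 + 205, 13 + 41) = Gamma(225, 54).
The posterior predictive for a window of length T is Negative Binomial with variance T·α'·(β'+T)/β'² = 5·225·59/2916 = 7375/324.

7375/324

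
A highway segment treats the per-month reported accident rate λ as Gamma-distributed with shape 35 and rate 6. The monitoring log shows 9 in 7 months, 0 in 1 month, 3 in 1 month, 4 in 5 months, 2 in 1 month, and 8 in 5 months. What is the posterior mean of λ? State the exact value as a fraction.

Total count: 9 + 0 + 3 + 4 + 2 + 8 = 26.
Total exposure: 7 + 1 + 1 + 5 + 1 + 5 = 20 months.
By Gamma–Poisson conjugacy, the posterior is Gamma(α + Σx, β + Σt) = Gamma(35 + 26, 6 + 20) = Gamma(61, 26).
Posterior mean = α'/β' = 61/26.

61/26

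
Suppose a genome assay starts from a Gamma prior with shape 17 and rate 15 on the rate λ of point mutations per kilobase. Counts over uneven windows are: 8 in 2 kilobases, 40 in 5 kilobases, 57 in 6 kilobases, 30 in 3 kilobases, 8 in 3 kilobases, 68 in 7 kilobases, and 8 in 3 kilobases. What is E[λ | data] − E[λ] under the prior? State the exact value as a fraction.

Total count: 8 + 40 + 57 + 30 + 8 + 68 + 8 = 219.
Total exposure: 2 + 5 + 6 + 3 + 3 + 7 + 3 = 29 kilobases.
Posterior: α' = 17 + 219 = 236, β' = 15 + 29 = 44.
Posterior mean = 236/44 = 59/11; prior mean = 17/15 = 17/15. Difference = 59/11 − 17/15 = 698/165.

698/165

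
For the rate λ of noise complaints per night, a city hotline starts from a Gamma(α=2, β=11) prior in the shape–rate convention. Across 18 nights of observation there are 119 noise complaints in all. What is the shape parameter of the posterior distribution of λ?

Total count 119 over total exposure 18 nights.
Gamma(α, β) with Poisson data over total exposure Σt gives posterior Gamma(α+Σx, β+Σt) = Gamma(121, 29).

121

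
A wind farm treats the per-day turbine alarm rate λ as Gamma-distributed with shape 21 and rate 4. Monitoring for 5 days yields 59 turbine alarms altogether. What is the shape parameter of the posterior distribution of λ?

80

Total count 59 over total exposure 5 days.
Gamma(α, β) with Poisson data over total exposure Σt gives posterior Gamma(α+Σx, β+Σt) = Gamma(80, 9).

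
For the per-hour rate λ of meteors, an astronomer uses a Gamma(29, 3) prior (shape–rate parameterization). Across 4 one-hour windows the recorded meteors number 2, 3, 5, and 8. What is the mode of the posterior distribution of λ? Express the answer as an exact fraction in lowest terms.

Total count: 2 + 3 + 5 + 8 = 18.
Total exposure: 4 hours.
Conjugate update: add total count to the shape and total exposure to the rate, giving Gamma(47, 7).
Posterior mode = (α'−1)/β' = 46/7.

46/7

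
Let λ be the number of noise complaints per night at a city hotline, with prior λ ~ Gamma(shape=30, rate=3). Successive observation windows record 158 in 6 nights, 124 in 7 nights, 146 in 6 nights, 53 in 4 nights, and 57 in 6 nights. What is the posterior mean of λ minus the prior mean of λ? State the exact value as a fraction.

Total count: 158 + 124 + 146 + 53 + 57 = 538.
Total exposure: 6 + 7 + 6 + 4 + 6 = 29 nights.
By Gamma–Poisson conjugacy, the posterior is Gamma(α + Σx, β + Σt) = Gamma(30 + 538, 3 + 29) = Gamma(568, 32).
Posterior mean = 568/32 = 71/4; prior mean = 30/3 = 10. Difference = 71/4 − 10 = 31/4.

31/4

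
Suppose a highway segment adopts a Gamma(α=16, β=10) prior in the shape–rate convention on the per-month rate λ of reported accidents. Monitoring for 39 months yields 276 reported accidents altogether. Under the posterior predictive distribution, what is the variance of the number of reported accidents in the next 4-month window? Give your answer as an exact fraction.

61904/2401

Total count 276 over total exposure 39 months.
The Gamma prior is conjugate for the Poisson rate, so λ | data ~ Gamma(16+276, 10+39) = Gamma(292, 49).
The posterior predictive for a window of length T is Negative Binomial with variance T·α'·(β'+T)/β'² = 4·292·53/2401 = 61904/2401.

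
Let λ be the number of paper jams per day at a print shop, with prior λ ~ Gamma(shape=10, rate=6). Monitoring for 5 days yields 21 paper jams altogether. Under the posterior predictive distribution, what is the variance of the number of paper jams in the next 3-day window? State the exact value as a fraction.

1302/121

Total count 21 over total exposure 5 days.
Gamma(α, β) with Poisson data over total exposure Σt gives posterior Gamma(α+Σx, β+Σt) = Gamma(31, 11).
The posterior predictive for a window of length T is Negative Binomial with variance T·α'·(β'+T)/β'² = 3·31·14/121 = 1302/121.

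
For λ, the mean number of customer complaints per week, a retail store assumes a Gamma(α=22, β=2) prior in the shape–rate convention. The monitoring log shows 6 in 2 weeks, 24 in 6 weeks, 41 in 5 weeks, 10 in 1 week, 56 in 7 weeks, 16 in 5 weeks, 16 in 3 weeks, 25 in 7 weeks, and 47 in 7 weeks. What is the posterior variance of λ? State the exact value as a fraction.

Total count: 6 + 24 + 41 + 10 + 56 + 16 + 16 + 25 + 47 = 241.
Total exposure: 2 + 6 + 5 + 1 + 7 + 5 + 3 + 7 + 7 = 43 weeks.
Conjugate update: add total count to the shape and total exposure to the rate, giving Gamma(263, 45).
Posterior variance = α'/β'² = 263/2025.

263/2025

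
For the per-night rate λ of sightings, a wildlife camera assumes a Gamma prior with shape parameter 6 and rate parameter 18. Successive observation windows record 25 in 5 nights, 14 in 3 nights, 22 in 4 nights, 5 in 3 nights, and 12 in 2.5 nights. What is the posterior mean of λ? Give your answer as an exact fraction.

168/71

Total count: 25 + 14 + 22 + 5 + 12 = 78.
Total exposure: 5 + 3 + 4 + 3 + 2.5 = 17.5 nights.
By Gamma–Poisson conjugacy, the posterior is Gamma(α + Σx, β + Σt) = Gamma(6 + 78, 18 + 17.5) = Gamma(84, 71/2).
Posterior mean = α'/β' = 84/(71/2) = 168/71.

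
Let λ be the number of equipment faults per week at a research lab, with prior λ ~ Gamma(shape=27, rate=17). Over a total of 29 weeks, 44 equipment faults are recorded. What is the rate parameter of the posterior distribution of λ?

46

Total count 44 over total exposure 29 weeks.
Gamma(α, β) with Poisson data over total exposure Σt gives posterior Gamma(α+Σx, β+Σt) = Gamma(71, 46).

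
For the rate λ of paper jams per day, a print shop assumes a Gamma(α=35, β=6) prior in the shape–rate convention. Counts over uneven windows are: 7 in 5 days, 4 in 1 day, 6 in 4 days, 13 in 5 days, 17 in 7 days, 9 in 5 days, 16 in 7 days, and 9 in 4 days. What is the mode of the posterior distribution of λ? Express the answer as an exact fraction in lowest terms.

Total count: 7 + 4 + 6 + 13 + 17 + 9 + 16 + 9 = 81.
Total exposure: 5 + 1 + 4 + 5 + 7 + 5 + 7 + 4 = 38 days.
Gamma(α, β) with Poisson data over total exposure Σt gives posterior Gamma(α+Σx, β+Σt) = Gamma(116, 44).
Posterior mode = (α'−1)/β' = 115/44.

115/44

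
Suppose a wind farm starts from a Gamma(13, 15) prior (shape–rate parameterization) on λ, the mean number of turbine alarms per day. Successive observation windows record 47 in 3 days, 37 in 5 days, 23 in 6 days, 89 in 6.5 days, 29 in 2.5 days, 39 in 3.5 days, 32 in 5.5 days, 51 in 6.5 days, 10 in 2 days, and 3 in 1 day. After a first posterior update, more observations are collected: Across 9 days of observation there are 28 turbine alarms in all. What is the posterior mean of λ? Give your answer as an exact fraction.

Total count: 47 + 37 + 23 + 89 + 29 + 39 + 32 + 51 + 10 + 3 = 360.
Total exposure: 3 + 5 + 6 + 6.5 + 2.5 + 3.5 + 5.5 + 6.5 + 2 + 1 = 41.5 days.
After the first batch: Gamma(13 + 360, 15 + 41.5) = Gamma(373, 113/2).
Total count 28 over total exposure 9 days.
After the second batch: Gamma(373 + 28, 113/2 + 9) = Gamma(401, 131/2).
Posterior mean = α'/β' = 401/(131/2) = 802/131.

802/131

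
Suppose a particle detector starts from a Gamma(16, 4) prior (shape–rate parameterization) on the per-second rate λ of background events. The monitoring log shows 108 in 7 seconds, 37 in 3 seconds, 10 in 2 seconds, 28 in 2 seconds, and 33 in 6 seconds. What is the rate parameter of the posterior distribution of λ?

24

Total count: 108 + 37 + 10 + 28 + 33 = 216.
Total exposure: 7 + 3 + 2 + 2 + 6 = 20 seconds.
The Gamma prior is conjugate for the Poisson rate, so λ | data ~ Gamma(16+216, 4+20) = Gamma(232, 24).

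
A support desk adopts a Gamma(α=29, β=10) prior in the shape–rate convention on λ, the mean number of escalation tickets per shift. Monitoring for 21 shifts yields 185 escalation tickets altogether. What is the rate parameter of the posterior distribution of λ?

31

Total count 185 over total exposure 21 shifts.
By Gamma–Poisson conjugacy, the posterior is Gamma(α + Σx, β + Σt) = Gamma(29 + 185, 10 + 21) = Gamma(214, 31).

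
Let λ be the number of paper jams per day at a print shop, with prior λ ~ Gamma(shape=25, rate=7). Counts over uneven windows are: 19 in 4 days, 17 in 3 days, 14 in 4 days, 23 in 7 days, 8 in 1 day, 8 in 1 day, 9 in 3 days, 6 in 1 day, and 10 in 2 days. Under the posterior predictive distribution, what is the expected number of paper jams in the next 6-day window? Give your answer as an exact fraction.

278/11

Total count: 19 + 17 + 14 + 23 + 8 + 8 + 9 + 6 + 10 = 114.
Total exposure: 4 + 3 + 4 + 7 + 1 + 1 + 3 + 1 + 2 = 26 days.
Gamma(α, β) with Poisson data over total exposure Σt gives posterior Gamma(α+Σx, β+Σt) = Gamma(139, 33).
Predictive mean over a 6-day window = T·E[λ|data] = 6·139/33 = 278/11.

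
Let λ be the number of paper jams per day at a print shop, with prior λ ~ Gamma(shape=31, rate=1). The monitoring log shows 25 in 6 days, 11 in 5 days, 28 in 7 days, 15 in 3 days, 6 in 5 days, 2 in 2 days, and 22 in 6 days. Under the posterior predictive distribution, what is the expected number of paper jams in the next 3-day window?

Total count: 25 + 11 + 28 + 15 + 6 + 2 + 22 = 109.
Total exposure: 6 + 5 + 7 + 3 + 5 + 2 + 6 = 34 days.
Conjugate update: add total count to the shape and total exposure to the rate, giving Gamma(140, 35).
Predictive mean over a 3-day window = T·E[λ|data] = 3·140/35 = 12.

12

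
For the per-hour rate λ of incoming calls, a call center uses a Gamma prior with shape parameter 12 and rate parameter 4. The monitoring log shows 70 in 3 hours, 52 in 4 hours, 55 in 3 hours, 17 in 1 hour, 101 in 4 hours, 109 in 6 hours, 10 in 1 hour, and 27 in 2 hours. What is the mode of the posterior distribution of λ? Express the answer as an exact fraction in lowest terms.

Total count: 70 + 52 + 55 + 17 + 101 + 109 + 10 + 27 = 441.
Total exposure: 3 + 4 + 3 + 1 + 4 + 6 + 1 + 2 = 24 hours.
Gamma(α, β) with Poisson data over total exposure Σt gives posterior Gamma(α+Σx, β+Σt) = Gamma(453, 28).
Posterior mode = (α'−1)/β' = 452/28 = 113/7.

113/7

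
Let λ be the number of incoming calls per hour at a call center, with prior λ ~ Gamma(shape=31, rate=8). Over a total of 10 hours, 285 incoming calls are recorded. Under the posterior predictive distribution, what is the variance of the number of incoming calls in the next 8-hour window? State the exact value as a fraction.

16432/81

Total count 285 over total exposure 10 hours.
Posterior: α' = 31 + 285 = 316, β' = 8 + 10 = 18.
The posterior predictive for a window of length T is Negative Binomial with variance T·α'·(β'+T)/β'² = 8·316·26/324 = 16432/81.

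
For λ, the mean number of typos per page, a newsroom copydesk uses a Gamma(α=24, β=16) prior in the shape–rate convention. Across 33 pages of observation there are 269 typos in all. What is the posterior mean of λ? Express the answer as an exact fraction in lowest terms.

Total count 269 over total exposure 33 pages.
Conjugate update: add total count to the shape and total exposure to the rate, giving Gamma(293, 49).
Posterior mean = α'/β' = 293/49.

293/49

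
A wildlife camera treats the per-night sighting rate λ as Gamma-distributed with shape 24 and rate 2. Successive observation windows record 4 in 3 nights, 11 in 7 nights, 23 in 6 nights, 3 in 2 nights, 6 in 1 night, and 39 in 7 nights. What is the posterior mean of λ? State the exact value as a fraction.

55/14

Total count: 4 + 11 + 23 + 3 + 6 + 39 = 86.
Total exposure: 3 + 7 + 6 + 2 + 1 + 7 = 26 nights.
By Gamma–Poisson conjugacy, the posterior is Gamma(α + Σx, β + Σt) = Gamma(24 + 86, 2 + 26) = Gamma(110, 28).
Posterior mean = α'/β' = 110/28 = 55/14.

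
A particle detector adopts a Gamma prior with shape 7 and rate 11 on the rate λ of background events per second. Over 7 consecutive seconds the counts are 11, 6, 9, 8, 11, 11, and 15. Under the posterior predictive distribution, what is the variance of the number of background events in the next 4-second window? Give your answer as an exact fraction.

572/27

Total count: 11 + 6 + 9 + 8 + 11 + 11 + 15 = 71.
Total exposure: 7 seconds.
Posterior: α' = 7 + 71 = 78, β' = 11 + 7 = 18.
The posterior predictive for a window of length T is Negative Binomial with variance T·α'·(β'+T)/β'² = 4·78·22/324 = 572/27.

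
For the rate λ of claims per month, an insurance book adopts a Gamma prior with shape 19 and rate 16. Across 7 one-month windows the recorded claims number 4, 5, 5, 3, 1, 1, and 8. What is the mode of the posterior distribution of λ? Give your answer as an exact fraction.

45/23

Total count: 4 + 5 + 5 + 3 + 1 + 1 + 8 = 27.
Total exposure: 7 months.
The Gamma prior is conjugate for the Poisson rate, so λ | data ~ Gamma(19+27, 16+7) = Gamma(46, 23).
Posterior mode = (α'−1)/β' = 45/23.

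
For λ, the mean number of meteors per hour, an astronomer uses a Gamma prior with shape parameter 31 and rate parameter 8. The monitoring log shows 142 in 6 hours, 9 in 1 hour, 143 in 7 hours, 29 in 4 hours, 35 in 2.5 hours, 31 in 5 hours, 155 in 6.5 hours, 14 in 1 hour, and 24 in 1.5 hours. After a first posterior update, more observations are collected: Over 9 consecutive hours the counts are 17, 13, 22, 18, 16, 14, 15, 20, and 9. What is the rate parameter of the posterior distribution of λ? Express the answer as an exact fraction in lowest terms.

103/2

Total count: 142 + 9 + 143 + 29 + 35 + 31 + 155 + 14 + 24 = 582.
Total exposure: 6 + 1 + 7 + 4 + 2.5 + 5 + 6.5 + 1 + 1.5 = 34.5 hours.
After the first batch: Gamma(31 + 582, 8 + 34.5) = Gamma(613, 85/2).
Total count: 17 + 13 + 22 + 18 + 16 + 14 + 15 + 20 + 9 = 144.
Total exposure: 9 hours.
After the second batch: Gamma(613 + 144, 85/2 + 9) = Gamma(757, 103/2).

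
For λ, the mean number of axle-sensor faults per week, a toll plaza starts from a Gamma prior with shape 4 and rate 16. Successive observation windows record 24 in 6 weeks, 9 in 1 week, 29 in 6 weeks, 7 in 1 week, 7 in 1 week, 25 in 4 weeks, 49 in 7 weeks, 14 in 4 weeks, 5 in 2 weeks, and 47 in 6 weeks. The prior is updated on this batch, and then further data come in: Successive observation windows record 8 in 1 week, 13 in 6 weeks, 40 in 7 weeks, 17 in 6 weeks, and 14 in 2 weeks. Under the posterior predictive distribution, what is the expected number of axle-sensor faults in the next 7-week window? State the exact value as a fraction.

Total count: 24 + 9 + 29 + 7 + 7 + 25 + 49 + 14 + 5 + 47 = 216.
Total exposure: 6 + 1 + 6 + 1 + 1 + 4 + 7 + 4 + 2 + 6 = 38 weeks.
After the first batch: Gamma(4 + 216, 16 + 38) = Gamma(220, 54).
Total count: 8 + 13 + 40 + 17 + 14 = 92.
Total exposure: 1 + 6 + 7 + 6 + 2 = 22 weeks.
After the second batch: Gamma(220 + 92, 54 + 22) = Gamma(312, 76).
Predictive mean over a 7-week window = T·E[λ|data] = 7·312/76 = 546/19.

546/19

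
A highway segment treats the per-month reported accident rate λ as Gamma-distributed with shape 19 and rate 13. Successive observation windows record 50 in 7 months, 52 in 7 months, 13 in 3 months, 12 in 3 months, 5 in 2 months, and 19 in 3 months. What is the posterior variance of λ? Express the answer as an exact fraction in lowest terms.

Total count: 50 + 52 + 13 + 12 + 5 + 19 = 151.
Total exposure: 7 + 7 + 3 + 3 + 2 + 3 = 25 months.
Gamma(α, β) with Poisson data over total exposure Σt gives posterior Gamma(α+Σx, β+Σt) = Gamma(170, 38).
Posterior variance = α'/β'² = 170/1444 = 85/722.

85/722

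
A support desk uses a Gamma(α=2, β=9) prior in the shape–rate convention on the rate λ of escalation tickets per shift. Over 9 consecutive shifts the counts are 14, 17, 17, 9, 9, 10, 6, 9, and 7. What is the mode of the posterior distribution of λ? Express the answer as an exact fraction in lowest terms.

11/2

Total count: 14 + 17 + 17 + 9 + 9 + 10 + 6 + 9 + 7 = 98.
Total exposure: 9 shifts.
Conjugate update: add total count to the shape and total exposure to the rate, giving Gamma(100, 18).
Posterior mode = (α'−1)/β' = 99/18 = 11/2.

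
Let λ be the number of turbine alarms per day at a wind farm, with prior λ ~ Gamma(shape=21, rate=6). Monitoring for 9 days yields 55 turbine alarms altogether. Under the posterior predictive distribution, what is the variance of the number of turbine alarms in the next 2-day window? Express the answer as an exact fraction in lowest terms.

2584/225

Total count 55 over total exposure 9 days.
The Gamma prior is conjugate for the Poisson rate, so λ | data ~ Gamma(21+55, 6+9) = Gamma(76, 15).
The posterior predictive for a window of length T is Negative Binomial with variance T·α'·(β'+T)/β'² = 2·76·17/225 = 2584/225.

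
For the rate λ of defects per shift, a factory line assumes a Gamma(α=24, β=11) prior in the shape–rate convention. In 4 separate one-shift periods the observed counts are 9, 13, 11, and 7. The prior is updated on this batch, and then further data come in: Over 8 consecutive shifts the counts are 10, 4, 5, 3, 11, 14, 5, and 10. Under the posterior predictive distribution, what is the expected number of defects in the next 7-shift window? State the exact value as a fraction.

Total count: 9 + 13 + 11 + 7 = 40.
Total exposure: 4 shifts.
After the first batch: Gamma(24 + 40, 11 + 4) = Gamma(64, 15).
Total count: 10 + 4 + 5 + 3 + 11 + 14 + 5 + 10 = 62.
Total exposure: 8 shifts.
After the second batch: Gamma(64 + 62, 15 + 8) = Gamma(126, 23).
Predictive mean over a 7-shift window = T·E[λ|data] = 7·126/23 = 882/23.

882/23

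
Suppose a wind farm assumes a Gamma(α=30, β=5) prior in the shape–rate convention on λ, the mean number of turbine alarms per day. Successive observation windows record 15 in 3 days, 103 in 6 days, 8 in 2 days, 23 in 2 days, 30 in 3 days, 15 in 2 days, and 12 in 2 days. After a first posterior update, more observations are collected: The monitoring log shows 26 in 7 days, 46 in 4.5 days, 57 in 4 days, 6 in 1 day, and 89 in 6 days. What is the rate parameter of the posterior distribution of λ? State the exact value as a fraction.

95/2

Total count: 15 + 103 + 8 + 23 + 30 + 15 + 12 = 206.
Total exposure: 3 + 6 + 2 + 2 + 3 + 2 + 2 = 20 days.
After the first batch: Gamma(30 + 206, 5 + 20) = Gamma(236, 25).
Total count: 26 + 46 + 57 + 6 + 89 = 224.
Total exposure: 7 + 4.5 + 4 + 1 + 6 = 22.5 days.
After the second batch: Gamma(236 + 224, 25 + 22.5) = Gamma(460, 95/2).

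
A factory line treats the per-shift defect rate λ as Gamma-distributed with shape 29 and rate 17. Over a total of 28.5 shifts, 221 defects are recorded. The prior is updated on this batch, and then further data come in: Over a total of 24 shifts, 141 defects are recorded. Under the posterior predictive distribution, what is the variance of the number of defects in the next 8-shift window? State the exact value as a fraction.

969680/19321

Total count 221 over total exposure 28.5 shifts.
After the first batch: Gamma(29 + 221, 17 + 28.5) = Gamma(250, 91/2).
Total count 141 over total exposure 24 shifts.
After the second batch: Gamma(250 + 141, 91/2 + 24) = Gamma(391, 139/2).
The posterior predictive for a window of length T is Negative Binomial with variance T·α'·(β'+T)/β'² = 8·391·(155/2)/(19321/4) = 969680/19321.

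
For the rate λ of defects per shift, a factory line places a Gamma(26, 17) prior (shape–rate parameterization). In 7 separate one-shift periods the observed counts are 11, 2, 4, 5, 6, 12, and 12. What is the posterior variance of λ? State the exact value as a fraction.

13/96

Total count: 11 + 2 + 4 + 5 + 6 + 12 + 12 = 52.
Total exposure: 7 shifts.
By Gamma–Poisson conjugacy, the posterior is Gamma(α + Σx, β + Σt) = Gamma(26 + 52, 17 + 7) = Gamma(78, 24).
Posterior variance = α'/β'² = 78/576 = 13/96.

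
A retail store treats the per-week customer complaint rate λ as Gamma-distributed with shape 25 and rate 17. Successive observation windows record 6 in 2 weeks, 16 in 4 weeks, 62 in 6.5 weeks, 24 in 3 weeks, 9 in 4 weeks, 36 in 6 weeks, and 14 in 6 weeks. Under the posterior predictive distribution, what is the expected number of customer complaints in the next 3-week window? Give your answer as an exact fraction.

1152/97

Total count: 6 + 16 + 62 + 24 + 9 + 36 + 14 = 167.
Total exposure: 2 + 4 + 6.5 + 3 + 4 + 6 + 6 = 31.5 weeks.
Posterior: α' = 25 + 167 = 192, β' = 17 + 31.5 = 97/2.
Predictive mean over a 3-week window = T·E[λ|data] = 3·192/(97/2) = 1152/97.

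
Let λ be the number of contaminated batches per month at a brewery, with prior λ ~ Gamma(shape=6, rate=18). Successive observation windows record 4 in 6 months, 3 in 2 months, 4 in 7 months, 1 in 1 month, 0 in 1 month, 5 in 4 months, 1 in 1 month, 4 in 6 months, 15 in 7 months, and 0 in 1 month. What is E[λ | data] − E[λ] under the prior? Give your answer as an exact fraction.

Total count: 4 + 3 + 4 + 1 + 0 + 5 + 1 + 4 + 15 + 0 = 37.
Total exposure: 6 + 2 + 7 + 1 + 1 + 4 + 1 + 6 + 7 + 1 = 36 months.
By Gamma–Poisson conjugacy, the posterior is Gamma(α + Σx, β + Σt) = Gamma(6 + 37, 18 + 36) = Gamma(43, 54).
Posterior mean = 43/54 = 43/54; prior mean = 6/18 = 1/3. Difference = 43/54 − 1/3 = 25/54.

25/54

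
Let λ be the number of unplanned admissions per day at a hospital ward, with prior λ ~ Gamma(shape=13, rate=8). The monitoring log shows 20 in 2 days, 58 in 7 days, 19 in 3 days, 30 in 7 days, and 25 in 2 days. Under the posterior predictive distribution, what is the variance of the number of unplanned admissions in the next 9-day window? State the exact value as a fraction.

56430/841

Total count: 20 + 58 + 19 + 30 + 25 = 152.
Total exposure: 2 + 7 + 3 + 7 + 2 = 21 days.
By Gamma–Poisson conjugacy, the posterior is Gamma(α + Σx, β + Σt) = Gamma(13 + 152, 8 + 21) = Gamma(165, 29).
The posterior predictive for a window of length T is Negative Binomial with variance T·α'·(β'+T)/β'² = 9·165·38/841 = 56430/841.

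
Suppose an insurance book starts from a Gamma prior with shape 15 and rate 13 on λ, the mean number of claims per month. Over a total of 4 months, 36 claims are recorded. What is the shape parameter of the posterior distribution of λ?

51

Total count 36 over total exposure 4 months.
Gamma(α, β) with Poisson data over total exposure Σt gives posterior Gamma(α+Σx, β+Σt) = Gamma(51, 17).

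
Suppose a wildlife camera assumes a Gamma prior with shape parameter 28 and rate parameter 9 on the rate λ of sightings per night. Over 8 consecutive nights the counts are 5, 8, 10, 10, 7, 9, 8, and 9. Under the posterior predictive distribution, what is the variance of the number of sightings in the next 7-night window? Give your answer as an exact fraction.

15792/289

Total count: 5 + 8 + 10 + 10 + 7 + 9 + 8 + 9 = 66.
Total exposure: 8 nights.
Conjugate update: add total count to the shape and total exposure to the rate, giving Gamma(94, 17).
The posterior predictive for a window of length T is Negative Binomial with variance T·α'·(β'+T)/β'² = 7·94·24/289 = 15792/289.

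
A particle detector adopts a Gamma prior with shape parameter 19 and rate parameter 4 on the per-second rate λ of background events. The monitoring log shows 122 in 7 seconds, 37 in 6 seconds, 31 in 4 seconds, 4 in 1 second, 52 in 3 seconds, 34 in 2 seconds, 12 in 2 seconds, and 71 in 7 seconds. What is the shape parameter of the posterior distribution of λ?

382

Total count: 122 + 37 + 31 + 4 + 52 + 34 + 12 + 71 = 363.
Total exposure: 7 + 6 + 4 + 1 + 3 + 2 + 2 + 7 = 32 seconds.
The Gamma prior is conjugate for the Poisson rate, so λ | data ~ Gamma(19+363, 4+32) = Gamma(382, 36).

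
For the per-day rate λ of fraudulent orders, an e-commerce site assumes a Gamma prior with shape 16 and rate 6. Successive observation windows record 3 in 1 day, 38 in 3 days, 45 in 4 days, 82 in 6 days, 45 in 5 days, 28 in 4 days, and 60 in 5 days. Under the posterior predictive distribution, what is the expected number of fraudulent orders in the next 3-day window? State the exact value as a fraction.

951/34

Total count: 3 + 38 + 45 + 82 + 45 + 28 + 60 = 301.
Total exposure: 1 + 3 + 4 + 6 + 5 + 4 + 5 = 28 days.
Posterior: α' = 16 + 301 = 317, β' = 6 + 28 = 34.
Predictive mean over a 3-day window = T·E[λ|data] = 3·317/34 = 951/34.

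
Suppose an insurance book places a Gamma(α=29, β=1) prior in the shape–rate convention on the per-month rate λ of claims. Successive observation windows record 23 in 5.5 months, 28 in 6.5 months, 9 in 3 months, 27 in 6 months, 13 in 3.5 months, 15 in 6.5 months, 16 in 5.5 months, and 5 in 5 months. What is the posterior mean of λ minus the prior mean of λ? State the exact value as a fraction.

Total count: 23 + 28 + 9 + 27 + 13 + 15 + 16 + 5 = 136.
Total exposure: 5.5 + 6.5 + 3 + 6 + 3.5 + 6.5 + 5.5 + 5 = 41.5 months.
The Gamma prior is conjugate for the Poisson rate, so λ | data ~ Gamma(29+136, 1+41.5) = Gamma(165, 85/2).
Posterior mean = 165/(85/2) = 66/17; prior mean = 29/1 = 29. Difference = 66/17 − 29 = -427/17.

-427/17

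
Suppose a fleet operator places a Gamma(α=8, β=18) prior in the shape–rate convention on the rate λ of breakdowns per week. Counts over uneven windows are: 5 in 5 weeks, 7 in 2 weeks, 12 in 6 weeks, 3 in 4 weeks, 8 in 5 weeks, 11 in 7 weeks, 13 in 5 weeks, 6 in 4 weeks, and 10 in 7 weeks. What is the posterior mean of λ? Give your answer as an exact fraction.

83/63

Total count: 5 + 7 + 12 + 3 + 8 + 11 + 13 + 6 + 10 = 75.
Total exposure: 5 + 2 + 6 + 4 + 5 + 7 + 5 + 4 + 7 = 45 weeks.
Conjugate update: add total count to the shape and total exposure to the rate, giving Gamma(83, 63).
Posterior mean = α'/β' = 83/63.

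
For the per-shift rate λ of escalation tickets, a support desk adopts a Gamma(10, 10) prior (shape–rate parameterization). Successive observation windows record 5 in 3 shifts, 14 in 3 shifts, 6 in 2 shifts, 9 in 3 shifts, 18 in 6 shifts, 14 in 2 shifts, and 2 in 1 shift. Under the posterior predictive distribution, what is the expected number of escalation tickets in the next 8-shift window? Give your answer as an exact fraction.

104/5

Total count: 5 + 14 + 6 + 9 + 18 + 14 + 2 = 68.
Total exposure: 3 + 3 + 2 + 3 + 6 + 2 + 1 = 20 shifts.
Conjugate update: add total count to the shape and total exposure to the rate, giving Gamma(78, 30).
Predictive mean over an 8-shift window = T·E[λ|data] = 8·78/30 = 104/5.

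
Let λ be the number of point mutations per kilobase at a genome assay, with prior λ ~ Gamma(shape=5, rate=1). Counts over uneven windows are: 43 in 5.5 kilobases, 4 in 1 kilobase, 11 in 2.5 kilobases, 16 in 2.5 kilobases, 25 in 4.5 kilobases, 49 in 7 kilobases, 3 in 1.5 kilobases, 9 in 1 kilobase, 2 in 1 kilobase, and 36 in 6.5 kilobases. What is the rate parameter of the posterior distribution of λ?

Total count: 43 + 4 + 11 + 16 + 25 + 49 + 3 + 9 + 2 + 36 = 198.
Total exposure: 5.5 + 1 + 2.5 + 2.5 + 4.5 + 7 + 1.5 + 1 + 1 + 6.5 = 33 kilobases.
Conjugate update: add total count to the shape and total exposure to the rate, giving Gamma(203, 34).

34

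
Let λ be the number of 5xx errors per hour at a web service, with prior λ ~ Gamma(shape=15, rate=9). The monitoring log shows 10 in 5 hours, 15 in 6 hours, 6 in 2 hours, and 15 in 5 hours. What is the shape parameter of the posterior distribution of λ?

Total count: 10 + 15 + 6 + 15 = 46.
Total exposure: 5 + 6 + 2 + 5 = 18 hours.
Conjugate update: add total count to the shape and total exposure to the rate, giving Gamma(61, 27).

61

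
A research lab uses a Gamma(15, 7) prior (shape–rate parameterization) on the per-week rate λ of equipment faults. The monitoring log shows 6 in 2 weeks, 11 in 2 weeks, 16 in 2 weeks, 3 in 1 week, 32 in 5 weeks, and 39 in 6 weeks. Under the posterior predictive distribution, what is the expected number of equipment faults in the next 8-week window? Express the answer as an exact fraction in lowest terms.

976/25

Total count: 6 + 11 + 16 + 3 + 32 + 39 = 107.
Total exposure: 2 + 2 + 2 + 1 + 5 + 6 = 18 weeks.
Posterior: α' = 15 + 107 = 122, β' = 7 + 18 = 25.
Predictive mean over an 8-week window = T·E[λ|data] = 8·122/25 = 976/25.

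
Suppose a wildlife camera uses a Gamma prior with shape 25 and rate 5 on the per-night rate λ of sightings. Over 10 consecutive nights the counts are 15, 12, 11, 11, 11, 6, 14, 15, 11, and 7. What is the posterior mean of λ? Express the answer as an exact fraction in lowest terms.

46/5

Total count: 15 + 12 + 11 + 11 + 11 + 6 + 14 + 15 + 11 + 7 = 113.
Total exposure: 10 nights.
Conjugate update: add total count to the shape and total exposure to the rate, giving Gamma(138, 15).
Posterior mean = α'/β' = 138/15 = 46/5.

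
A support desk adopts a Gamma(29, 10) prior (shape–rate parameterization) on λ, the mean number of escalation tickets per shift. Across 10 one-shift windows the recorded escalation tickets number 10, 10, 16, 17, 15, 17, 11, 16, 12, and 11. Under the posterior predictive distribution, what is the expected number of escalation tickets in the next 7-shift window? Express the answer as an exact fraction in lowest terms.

Total count: 10 + 10 + 16 + 17 + 15 + 17 + 11 + 16 + 12 + 11 = 135.
Total exposure: 10 shifts.
Gamma(α, β) with Poisson data over total exposure Σt gives posterior Gamma(α+Σx, β+Σt) = Gamma(164, 20).
Predictive mean over a 7-shift window = T·E[λ|data] = 7·164/20 = 287/5.

287/5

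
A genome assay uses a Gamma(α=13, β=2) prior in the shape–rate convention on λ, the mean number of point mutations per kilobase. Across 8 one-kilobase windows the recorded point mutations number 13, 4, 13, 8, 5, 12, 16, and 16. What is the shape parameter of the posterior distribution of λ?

Total count: 13 + 4 + 13 + 8 + 5 + 12 + 16 + 16 = 87.
Total exposure: 8 kilobases.
By Gamma–Poisson conjugacy, the posterior is Gamma(α + Σx, β + Σt) = Gamma(13 + 87, 2 + 8) = Gamma(100, 10).

100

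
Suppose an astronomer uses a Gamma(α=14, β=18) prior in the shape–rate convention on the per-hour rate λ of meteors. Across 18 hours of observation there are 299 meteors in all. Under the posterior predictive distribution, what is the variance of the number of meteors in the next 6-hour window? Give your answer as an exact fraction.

Total count 299 over total exposure 18 hours.
Conjugate update: add total count to the shape and total exposure to the rate, giving Gamma(313, 36).
The posterior predictive for a window of length T is Negative Binomial with variance T·α'·(β'+T)/β'² = 6·313·42/1296 = 2191/36.

2191/36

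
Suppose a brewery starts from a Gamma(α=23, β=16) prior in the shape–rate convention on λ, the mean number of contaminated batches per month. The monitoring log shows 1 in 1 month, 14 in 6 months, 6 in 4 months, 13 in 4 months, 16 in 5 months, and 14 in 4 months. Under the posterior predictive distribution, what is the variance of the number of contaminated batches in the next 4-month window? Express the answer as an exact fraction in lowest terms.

957/100

Total count: 1 + 14 + 6 + 13 + 16 + 14 = 64.
Total exposure: 1 + 6 + 4 + 4 + 5 + 4 = 24 months.
Posterior: α' = 23 + 64 = 87, β' = 16 + 24 = 40.
The posterior predictive for a window of length T is Negative Binomial with variance T·α'·(β'+T)/β'² = 4·87·44/1600 = 957/100.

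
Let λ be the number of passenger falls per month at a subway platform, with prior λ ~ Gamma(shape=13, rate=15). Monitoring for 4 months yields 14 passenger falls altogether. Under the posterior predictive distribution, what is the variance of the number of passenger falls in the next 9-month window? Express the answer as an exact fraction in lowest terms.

Total count 14 over total exposure 4 months.
By Gamma–Poisson conjugacy, the posterior is Gamma(α + Σx, β + Σt) = Gamma(13 + 14, 15 + 4) = Gamma(27, 19).
The posterior predictive for a window of length T is Negative Binomial with variance T·α'·(β'+T)/β'² = 9·27·28/361 = 6804/361.

6804/361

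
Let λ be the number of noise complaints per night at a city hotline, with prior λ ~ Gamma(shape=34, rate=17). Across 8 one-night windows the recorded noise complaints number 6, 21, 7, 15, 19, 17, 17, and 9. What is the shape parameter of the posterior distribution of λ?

Total count: 6 + 21 + 7 + 15 + 19 + 17 + 17 + 9 = 111.
Total exposure: 8 nights.
By Gamma–Poisson conjugacy, the posterior is Gamma(α + Σx, β + Σt) = Gamma(34 + 111, 17 + 8) = Gamma(145, 25).

145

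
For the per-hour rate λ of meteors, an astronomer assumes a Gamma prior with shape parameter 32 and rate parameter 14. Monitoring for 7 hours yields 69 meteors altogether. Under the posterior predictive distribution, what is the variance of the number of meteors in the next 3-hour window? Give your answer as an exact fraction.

Total count 69 over total exposure 7 hours.
Posterior: α' = 32 + 69 = 101, β' = 14 + 7 = 21.
The posterior predictive for a window of length T is Negative Binomial with variance T·α'·(β'+T)/β'² = 3·101·24/441 = 808/49.

808/49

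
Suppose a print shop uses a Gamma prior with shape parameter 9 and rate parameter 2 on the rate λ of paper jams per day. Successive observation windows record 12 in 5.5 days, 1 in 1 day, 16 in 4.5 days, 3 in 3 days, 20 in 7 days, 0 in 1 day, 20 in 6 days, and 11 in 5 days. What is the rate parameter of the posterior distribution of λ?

35

Total count: 12 + 1 + 16 + 3 + 20 + 0 + 20 + 11 = 83.
Total exposure: 5.5 + 1 + 4.5 + 3 + 7 + 1 + 6 + 5 = 33 days.
Gamma(α, β) with Poisson data over total exposure Σt gives posterior Gamma(α+Σx, β+Σt) = Gamma(92, 35).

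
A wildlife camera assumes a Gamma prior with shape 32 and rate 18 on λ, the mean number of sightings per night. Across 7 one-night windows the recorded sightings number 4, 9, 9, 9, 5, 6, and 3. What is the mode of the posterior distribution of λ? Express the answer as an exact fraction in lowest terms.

Total count: 4 + 9 + 9 + 9 + 5 + 6 + 3 = 45.
Total exposure: 7 nights.
The Gamma prior is conjugate for the Poisson rate, so λ | data ~ Gamma(32+45, 18+7) = Gamma(77, 25).
Posterior mode = (α'−1)/β' = 76/25.

76/25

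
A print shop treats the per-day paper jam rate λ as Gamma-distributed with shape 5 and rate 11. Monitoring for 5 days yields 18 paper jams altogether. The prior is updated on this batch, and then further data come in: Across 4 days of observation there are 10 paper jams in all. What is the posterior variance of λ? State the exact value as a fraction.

Total count 18 over total exposure 5 days.
After the first batch: Gamma(5 + 18, 11 + 5) = Gamma(23, 16).
Total count 10 over total exposure 4 days.
After the second batch: Gamma(23 + 10, 16 + 4) = Gamma(33, 20).
Posterior variance = α'/β'² = 33/400.

33/400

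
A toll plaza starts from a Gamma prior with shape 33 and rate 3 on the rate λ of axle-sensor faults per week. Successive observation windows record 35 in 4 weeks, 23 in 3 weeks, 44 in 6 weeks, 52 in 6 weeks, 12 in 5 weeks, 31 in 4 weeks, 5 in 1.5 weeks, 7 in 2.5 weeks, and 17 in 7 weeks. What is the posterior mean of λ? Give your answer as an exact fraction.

37/6

Total count: 35 + 23 + 44 + 52 + 12 + 31 + 5 + 7 + 17 = 226.
Total exposure: 4 + 3 + 6 + 6 + 5 + 4 + 1.5 + 2.5 + 7 = 39 weeks.
The Gamma prior is conjugate for the Poisson rate, so λ | data ~ Gamma(33+226, 3+39) = Gamma(259, 42).
Posterior mean = α'/β' = 259/42 = 37/6.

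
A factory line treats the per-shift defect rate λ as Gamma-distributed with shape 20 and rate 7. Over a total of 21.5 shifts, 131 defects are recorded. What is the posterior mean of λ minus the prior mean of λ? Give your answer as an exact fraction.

974/399

Total count 131 over total exposure 21.5 shifts.
The Gamma prior is conjugate for the Poisson rate, so λ | data ~ Gamma(20+131, 7+21.5) = Gamma(151, 57/2).
Posterior mean = 151/(57/2) = 302/57; prior mean = 20/7 = 20/7. Difference = 302/57 − 20/7 = 974/399.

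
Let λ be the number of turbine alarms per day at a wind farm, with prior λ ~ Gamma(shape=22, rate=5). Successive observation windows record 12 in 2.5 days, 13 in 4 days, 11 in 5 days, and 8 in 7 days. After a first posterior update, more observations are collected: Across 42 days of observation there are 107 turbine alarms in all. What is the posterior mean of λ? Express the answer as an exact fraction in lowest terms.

346/131

Total count: 12 + 13 + 11 + 8 = 44.
Total exposure: 2.5 + 4 + 5 + 7 = 18.5 days.
After the first batch: Gamma(22 + 44, 5 + 18.5) = Gamma(66, 47/2).
Total count 107 over total exposure 42 days.
After the second batch: Gamma(66 + 107, 47/2 + 42) = Gamma(173, 131/2).
Posterior mean = α'/β' = 173/(131/2) = 346/131.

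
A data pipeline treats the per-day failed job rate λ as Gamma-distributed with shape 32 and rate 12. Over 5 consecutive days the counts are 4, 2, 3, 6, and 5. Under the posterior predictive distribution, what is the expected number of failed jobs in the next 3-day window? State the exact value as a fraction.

Total count: 4 + 2 + 3 + 6 + 5 = 20.
Total exposure: 5 days.
By Gamma–Poisson conjugacy, the posterior is Gamma(α + Σx, β + Σt) = Gamma(32 + 20, 12 + 5) = Gamma(52, 17).
Predictive mean over a 3-day window = T·E[λ|data] = 3·52/17 = 156/17.

156/17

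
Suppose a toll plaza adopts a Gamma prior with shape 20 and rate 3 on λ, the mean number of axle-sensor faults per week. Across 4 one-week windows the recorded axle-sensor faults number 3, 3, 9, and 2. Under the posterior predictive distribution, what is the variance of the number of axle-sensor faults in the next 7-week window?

74

Total count: 3 + 3 + 9 + 2 = 17.
Total exposure: 4 weeks.
The Gamma prior is conjugate for the Poisson rate, so λ | data ~ Gamma(20+17, 3+4) = Gamma(37, 7).
The posterior predictive for a window of length T is Negative Binomial with variance T·α'·(β'+T)/β'² = 7·37·14/49 = 74.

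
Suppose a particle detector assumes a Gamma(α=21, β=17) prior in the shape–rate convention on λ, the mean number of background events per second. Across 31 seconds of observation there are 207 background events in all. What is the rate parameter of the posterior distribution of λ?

Total count 207 over total exposure 31 seconds.
Gamma(α, β) with Poisson data over total exposure Σt gives posterior Gamma(α+Σx, β+Σt) = Gamma(228, 48).

48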